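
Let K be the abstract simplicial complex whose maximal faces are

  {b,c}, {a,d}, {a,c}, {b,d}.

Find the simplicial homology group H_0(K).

H_0 ≅ Z.

K has 4 vertices, 4 edges.
rank ∂_0 = 0, rank ∂_1 = 3 ⇒ b_0 = 4 − 0 − 3 = 1; all invariant factors of ∂_1 are 1 so no torsion. So H_0 ≅ Z.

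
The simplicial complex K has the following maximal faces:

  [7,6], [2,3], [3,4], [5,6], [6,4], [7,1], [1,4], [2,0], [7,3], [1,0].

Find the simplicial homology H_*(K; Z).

H_0 = Z,  H_1 = Z^3.

Fix the vertex order 0 < 1 < 2 < 3 < 4 < 5 < 6 < 7 and write every simplex with vertices in increasing order. Then dim K = 1 and the simplices of K are:

  0-simplices (8): [0], [1], [2], [3], [4], [5], [6], [7]
  1-simplices (10): [0,1], [0,2], [1,4], [1,7], [2,3], [3,4], [3,7], [4,6], [5,6], [6,7]

so the chain groups are C_0 ≅ Z^8, C_1 ≅ Z^10.

∂_1: C_1 → C_0 maps an edge to its endpoints' difference, ∂[p,q] = q − p.
The resulting 8×10 matrix has rank 7, and its Smith normal form has invariant factors (1,1,1,1,1,1,1).

From H_k ≅ ker(∂_k) / im(∂_{k+1}) we obtain:

  H_0: rank C_0 − rank ∂_1 = 8 − 7 = 1, and the invariant factors of ∂_1 are all 1, so H_0 ≅ Z.
  H_1: rank ker ∂_1 − rank ∂_2 = (10 − 7) − 0 = 3, and there is no ∂_2, so H_1 ≅ Z^3.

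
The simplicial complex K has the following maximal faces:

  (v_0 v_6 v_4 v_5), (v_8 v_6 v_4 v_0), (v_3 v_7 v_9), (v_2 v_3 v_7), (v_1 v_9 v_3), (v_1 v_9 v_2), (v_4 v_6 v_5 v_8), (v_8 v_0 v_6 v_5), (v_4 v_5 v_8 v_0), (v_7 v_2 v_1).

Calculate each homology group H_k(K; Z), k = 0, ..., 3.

H_0 = Z^2,  H_1 = Z,  H_2 = 0,  H_3 = Z.

Fix the vertex order v_0 < v_1 < v_2 < v_3 < v_4 < v_5 < v_6 < v_7 < v_8 < v_9 and write every simplex with vertices in increasing order. Then dim K = 3 and the simplices of K are:

  0-simplices (10): [v_0], [v_1], [v_2], [v_3], [v_4], [v_5], [v_6], [v_7], [v_8], [v_9]
  1-simplices (20): (20 of them)
  2-simplices (15): (15 of them)
  3-simplices (5): [v_0,v_4,v_5,v_6], [v_0,v_4,v_5,v_8], [v_0,v_4,v_6,v_8], [v_0,v_5,v_6,v_8], [v_4,v_5,v_6,v_8]

Hence C_0 ≅ Z^10, C_1 ≅ Z^20, C_2 ≅ Z^15, C_3 ≅ Z^5.

∂_1: C_1 → C_0 maps an edge to its endpoints' difference, ∂[p,q] = q − p. For instance
  ∂[v_6,v_8] = [v_8] − [v_6].
As a 10×20 matrix over Z this has rank 8, with invariant factors (1,1,1,1,1,1,1,1).

∂_2: C_2 → C_1 maps a triangle to the signed sum of its edges. For instance
  ∂[v_0,v_4,v_6] = [v_4,v_6] − [v_0,v_6] + [v_0,v_4],
  ∂[v_4,v_5,v_6] = [v_5,v_6] − [v_4,v_6] + [v_4,v_5].
This gives a 20×15 integer matrix of rank 11; reducing to Smith normal form yields diagonal entries (1,1,1,1,1,1,1,1,1,1,1).

∂_3: C_3 → C_2 sends each 3-simplex σ to the alternating sum Σ_i (−1)^i (σ with its i-th vertex removed). For instance
  ∂[v_0,v_4,v_5,v_8] = [v_4,v_5,v_8] − [v_0,v_5,v_8] + [v_0,v_4,v_8] − [v_0,v_4,v_5],
  ∂[v_4,v_5,v_6,v_8] = [v_5,v_6,v_8] − [v_4,v_6,v_8] + [v_4,v_5,v_8] − [v_4,v_5,v_6].
The 15×5 boundary matrix has rank 4 and Smith normal form diag(1,1,1,1).

Computing H_k = (kernel of ∂_k) / (image of ∂_{k+1}):

  H_0: rank C_0 − rank ∂_1 = 10 − 8 = 2, and the invariant factors of ∂_1 are all 1, so H_0 ≅ Z^2.
  H_1: rank ker ∂_1 − rank ∂_2 = (20 − 8) − 11 = 1, and the invariant factors of ∂_2 are all 1, so H_1 ≅ Z.
  H_2: rank ker ∂_2 − rank ∂_3 = (15 − 11) − 4 = 0, and the invariant factors of ∂_3 are all 1, so H_2 ≅ 0.
  H_3: rank ker ∂_3 − rank ∂_4 = (5 − 4) − 0 = 1, and there is no ∂_4, so H_3 ≅ Z.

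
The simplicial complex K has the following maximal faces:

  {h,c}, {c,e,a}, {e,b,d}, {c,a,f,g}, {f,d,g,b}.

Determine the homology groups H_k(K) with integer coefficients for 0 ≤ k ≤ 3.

Take the total order a < b < c < d < e < f < g < h on the vertex set. Then K (dimension 3) consists of the simplices:

  0-simplices (8): a, b, c, d, e, f, g, h
  1-simplices (16): ac, ae, af, ag, bd, be, bf, bg, ce, cf, cg, ch, de, df, dg, fg
  2-simplices (10): ace, acf, acg, afg, bde, bdf, bdg, bfg, cfg, dfg
  3-simplices (2): acfg, bdfg

so the chain groups are C_0 ≅ Z^8, C_1 ≅ Z^16, C_2 ≅ Z^10, C_3 ≅ Z^2.

The boundary map ∂_1: C_1 → C_0 maps an edge to its endpoints' difference, ∂[p,q] = q − p.
The 8×16 boundary matrix has rank 7 and Smith normal form diag(1,1,1,1,1,1,1).

∂_2: C_2 → C_1 acts by ∂[p,q,r] = [q,r] − [p,r] + [p,q]. For instance
  ∂bdf = df − bf + bd,
  ∂bfg = fg − bg + bf.
As a 16×10 matrix over Z this has rank 8, with invariant factors (1,1,1,1,1,1,1,1).

∂_3: C_3 → C_2 sends each 3-simplex σ to the alternating sum Σ_i (−1)^i (σ with its i-th vertex removed). For instance
  ∂acfg = cfg − afg + acg − acf,
  ∂bdfg = dfg − bfg + bdg − bdf.
The resulting 10×2 matrix has rank 2, and its Smith normal form has invariant factors (1,1).

Computing H_k = (kernel of ∂_k) / (image of ∂_{k+1}):

  H_0: rank C_0 − rank ∂_1 = 8 − 7 = 1, and the invariant factors of ∂_1 are all 1, so H_0 ≅ Z.
  H_1: rank ker ∂_1 − rank ∂_2 = (16 − 7) − 8 = 1, and the invariant factors of ∂_2 are all 1, so H_1 ≅ Z.
  H_2: rank ker ∂_2 − rank ∂_3 = (10 − 8) − 2 = 0, and the invariant factors of ∂_3 are all 1, so H_2 ≅ 0.
  H_3: rank ker ∂_3 − rank ∂_4 = (2 − 2) − 0 = 0, and there is no ∂_4, so H_3 ≅ 0.

H_0 = Z,  H_1 = Z,  H_2 = 0,  H_3 = 0.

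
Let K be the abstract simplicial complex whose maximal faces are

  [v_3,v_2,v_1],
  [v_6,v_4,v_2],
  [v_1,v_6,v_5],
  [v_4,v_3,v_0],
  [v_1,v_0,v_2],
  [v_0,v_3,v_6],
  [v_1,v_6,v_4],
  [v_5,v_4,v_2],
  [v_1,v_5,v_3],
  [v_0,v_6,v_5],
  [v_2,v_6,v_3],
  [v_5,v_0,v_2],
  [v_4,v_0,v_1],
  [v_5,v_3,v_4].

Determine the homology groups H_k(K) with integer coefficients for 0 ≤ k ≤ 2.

H_0 = Z,  H_1 = Z^2,  H_2 = Z.

K has 7 vertices, 21 edges, 14 triangles.
rank ∂_0 = 0, rank ∂_1 = 6 ⇒ b_0 = 7 − 0 − 6 = 1; all invariant factors of ∂_1 are 1 so no torsion. So H_0 = Z.
rank ∂_1 = 6, rank ∂_2 = 13 ⇒ b_1 = 21 − 6 − 13 = 2; all invariant factors of ∂_2 are 1 so no torsion. So H_1 = Z^2.
rank ∂_2 = 13, rank ∂_3 = 0 ⇒ b_2 = 14 − 13 − 0 = 1. So H_2 = Z.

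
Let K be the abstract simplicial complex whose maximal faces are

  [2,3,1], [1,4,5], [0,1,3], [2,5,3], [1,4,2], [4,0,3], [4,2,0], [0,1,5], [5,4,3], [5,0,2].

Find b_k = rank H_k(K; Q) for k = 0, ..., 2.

b_0 = 1, b_1 = 0, b_2 = 0.

Order the vertices as 0 < 1 < 2 < 3 < 4 < 5. Listing each simplex with vertices in this order, K has dimension 2 with simplices:

  0-simplices (6): [0], [1], [2], [3], [4], [5]
  1-simplices (15): [0,1], [0,2], [0,3], [0,4], [0,5], [1,2], [1,3], [1,4], [1,5], [2,3], [2,4], [2,5], [3,4], [3,5], [4,5]
  2-simplices (10): [0,1,3], [0,1,5], [0,2,4], [0,2,5], [0,3,4], [1,2,3], [1,2,4], [1,4,5], [2,3,5], [3,4,5]

giving chain groups C_0 ≅ Z^6, C_1 ≅ Z^15, C_2 ≅ Z^10.

∂_1: C_1 → C_0 maps an edge to its endpoints' difference, ∂[p,q] = q − p. For instance
  ∂[1,2] = [2] − [1].
As a 6×15 matrix over Z this has rank 5, with invariant factors (1,1,1,1,1).

The boundary map ∂_2: C_2 → C_1 acts by ∂[p,q,r] = [q,r] − [p,r] + [p,q]. For instance
  ∂[0,1,3] = [1,3] − [0,3] + [0,1],
  ∂[1,4,5] = [4,5] − [1,5] + [1,4].
This gives a 15×10 integer matrix of rank 10; reducing to Smith normal form yields diagonal entries (1,1,1,1,1,1,1,1,1,2).

Reading off H_k = ker ∂_k / im ∂_{k+1}:

  H_0: rank C_0 − rank ∂_1 = 6 − 5 = 1, and the invariant factors of ∂_1 are all 1, so H_0 ≅ Z.
  H_1: rank ker ∂_1 − rank ∂_2 = (15 − 5) − 10 = 0, and ∂_2 has invariant factor 2 > 1, so H_1 ≅ Z/2Z.
  H_2: rank ker ∂_2 − rank ∂_3 = (10 − 10) − 0 = 0, and there is no ∂_3, so H_2 ≅ 0.

(K is a triangulation of the real projective plane RP^2.)

Hence the Betti numbers are b_0 = 1, b_1 = 0, b_2 = 0.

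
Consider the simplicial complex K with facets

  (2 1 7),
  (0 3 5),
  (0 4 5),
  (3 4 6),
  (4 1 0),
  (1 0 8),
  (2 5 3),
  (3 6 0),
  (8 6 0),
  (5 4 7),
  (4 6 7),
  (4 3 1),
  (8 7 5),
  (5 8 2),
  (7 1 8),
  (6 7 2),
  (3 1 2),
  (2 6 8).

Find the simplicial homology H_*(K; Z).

H_0 ≅ Z,  H_1 ≅ Z ⊕ Z/2,  H_2 = 0.

Order the vertices as 0 < 1 < 2 < 3 < 4 < 5 < 6 < 7 < 8. Listing each simplex with vertices in this order, K has dimension 2 with simplices:

  0-simplices (9): [0], [1], [2], [3], [4], [5], [6], [7], [8]
  1-simplices (27): (27 of them)
  2-simplices (18): [0,1,4], [0,1,8], [0,3,5], [0,3,6], [0,4,5], [0,6,8], [1,2,3], [1,2,7], [1,3,4], [1,7,8], [2,3,5], [2,5,8], [2,6,7], [2,6,8], [3,4,6], [4,5,7], [4,6,7], [5,7,8]

so the chain groups are C_0 ≅ Z^9, C_1 ≅ Z^27, C_2 ≅ Z^18.

Boundary ∂_1: C_1 → C_0 maps an edge to its endpoints' difference, ∂[p,q] = q − p.
The 9×27 boundary matrix has rank 8 and Smith normal form diag(1,1,1,1,1,1,1,1).

∂_2: C_2 → C_1 maps a triangle to the signed sum of its edges. For instance
  ∂[5,7,8] = [7,8] − [5,8] + [5,7],
  ∂[1,2,3] = [2,3] − [1,3] + [1,2].
As a 27×18 matrix over Z this has rank 18, with invariant factors (1,1,1,1,1,1,1,1,1,1,1,1,1,1,1,1,1,2).

From H_k ≅ ker(∂_k) / im(∂_{k+1}) we obtain:

  H_0: rank C_0 − rank ∂_1 = 9 − 8 = 1, and the invariant factors of ∂_1 are all 1, so H_0 = Z.
  H_1: rank ker ∂_1 − rank ∂_2 = (27 − 8) − 18 = 1, and ∂_2 has invariant factor 2 > 1, so H_1 = Z ⊕ Z/2.
  H_2: rank ker ∂_2 − rank ∂_3 = (18 − 18) − 0 = 0, and there is no ∂_3, so H_2 = 0.

(K is a triangulation of the Klein bottle.)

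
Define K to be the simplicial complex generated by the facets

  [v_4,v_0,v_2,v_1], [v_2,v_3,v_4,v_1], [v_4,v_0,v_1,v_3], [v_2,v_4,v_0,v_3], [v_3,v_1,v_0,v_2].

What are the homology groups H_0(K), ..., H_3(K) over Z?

H_0 = Z,  H_1 = 0,  H_2 = 0,  H_3 = Z.

Fix the vertex order v_0 < v_1 < v_2 < v_3 < v_4 and write every simplex with vertices in increasing order. Then dim K = 3 and the simplices of K are:

  0-simplices (5): [v_0], [v_1], [v_2], [v_3], [v_4]
  1-simplices (10): [v_0,v_1], [v_0,v_2], [v_0,v_3], [v_0,v_4], [v_1,v_2], [v_1,v_3], [v_1,v_4], [v_2,v_3], [v_2,v_4], [v_3,v_4]
  2-simplices (10): [v_0,v_1,v_2], [v_0,v_1,v_3], [v_0,v_1,v_4], [v_0,v_2,v_3], [v_0,v_2,v_4], [v_0,v_3,v_4], [v_1,v_2,v_3], [v_1,v_2,v_4], [v_1,v_3,v_4], [v_2,v_3,v_4]
  3-simplices (5): [v_0,v_1,v_2,v_3], [v_0,v_1,v_2,v_4], [v_0,v_1,v_3,v_4], [v_0,v_2,v_3,v_4], [v_1,v_2,v_3,v_4]

so the chain groups are C_0 ≅ Z^5, C_1 ≅ Z^10, C_2 ≅ Z^10, C_3 ≅ Z^5.

Boundary ∂_1: C_1 → C_0 sends each edge [p,q] (with p < q) to q − p.
As a 5×10 matrix over Z this has rank 4, with invariant factors (1,1,1,1).

Boundary ∂_2: C_2 → C_1 acts by ∂[p,q,r] = [q,r] − [p,r] + [p,q]. For instance
  ∂[v_0,v_3,v_4] = [v_3,v_4] − [v_0,v_4] + [v_0,v_3],
  ∂[v_0,v_2,v_4] = [v_2,v_4] − [v_0,v_4] + [v_0,v_2].
The 10×10 boundary matrix has rank 6 and Smith normal form diag(1,1,1,1,1,1).

∂_3: C_3 → C_2 sends each 3-simplex σ to the alternating sum Σ_i (−1)^i (σ with its i-th vertex removed). For instance
  ∂[v_0,v_2,v_3,v_4] = [v_2,v_3,v_4] − [v_0,v_3,v_4] + [v_0,v_2,v_4] − [v_0,v_2,v_3],
  ∂[v_0,v_1,v_2,v_3] = [v_1,v_2,v_3] − [v_0,v_2,v_3] + [v_0,v_1,v_3] − [v_0,v_1,v_2].
This gives a 10×5 integer matrix of rank 4; reducing to Smith normal form yields diagonal entries (1,1,1,1).

Now H_k = ker ∂_k / im ∂_{k+1}, so:

  H_0: rank C_0 − rank ∂_1 = 5 − 4 = 1, and the invariant factors of ∂_1 are all 1, so H_0 = Z.
  H_1: rank ker ∂_1 − rank ∂_2 = (10 − 4) − 6 = 0, and the invariant factors of ∂_2 are all 1, so H_1 = 0.
  H_2: rank ker ∂_2 − rank ∂_3 = (10 − 6) − 4 = 0, and the invariant factors of ∂_3 are all 1, so H_2 = 0.
  H_3: rank ker ∂_3 − rank ∂_4 = (5 − 4) − 0 = 1, and there is no ∂_4, so H_3 = Z.

As a check, the Euler characteristic is 5 − 10 + 10 − 5 = 0, which agrees with 1 − 0 + 0 − 1 = 0.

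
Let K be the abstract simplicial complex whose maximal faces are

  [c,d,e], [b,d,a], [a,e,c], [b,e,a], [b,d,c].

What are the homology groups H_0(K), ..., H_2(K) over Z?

Fix the vertex order a < b < c < d < e and write every simplex with vertices in increasing order. Then dim K = 2 and the simplices of K are:

  0-simplices (5): a, b, c, d, e
  1-simplices (10): ab, ac, ad, ae, bc, bd, be, cd, ce, de
  2-simplices (5): abd, abe, ace, bcd, cde

giving chain groups C_0 ≅ Z^5, C_1 ≅ Z^10, C_2 ≅ Z^5.

Boundary ∂_1: C_1 → C_0 is given by ∂[p,q] = [q] − [p]. For instance
  ∂bc = c − b.
As a 5×10 matrix over Z this has rank 4, with invariant factors (1,1,1,1).

Boundary ∂_2: C_2 → C_1 maps a triangle to the signed sum of its edges. For instance
  ∂cde = de − ce + cd,
  ∂abd = bd − ad + ab.
As a 10×5 matrix over Z this has rank 5, with invariant factors (1,1,1,1,1).

Now H_k = ker ∂_k / im ∂_{k+1}, so:

  H_0: rank C_0 − rank ∂_1 = 5 − 4 = 1, and the invariant factors of ∂_1 are all 1, so H_0 ≅ Z.
  H_1: rank ker ∂_1 − rank ∂_2 = (10 − 4) − 5 = 1, and the invariant factors of ∂_2 are all 1, so H_1 ≅ Z.
  H_2: rank ker ∂_2 − rank ∂_3 = (5 − 5) − 0 = 0, and there is no ∂_3, so H_2 ≅ 0.

H_0 ≅ Z,  H_1 ≅ Z,  H_2 = 0.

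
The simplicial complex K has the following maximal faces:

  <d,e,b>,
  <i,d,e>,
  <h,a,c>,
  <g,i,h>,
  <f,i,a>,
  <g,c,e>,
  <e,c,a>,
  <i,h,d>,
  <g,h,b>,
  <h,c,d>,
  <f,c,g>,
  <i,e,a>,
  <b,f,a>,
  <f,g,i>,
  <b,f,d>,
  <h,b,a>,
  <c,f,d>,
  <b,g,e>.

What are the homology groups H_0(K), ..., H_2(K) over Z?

Take the total order a < b < c < d < e < f < g < h < i on the vertex set. Then K (dimension 2) consists of the simplices:

  0-simplices (9): a, b, c, d, e, f, g, h, i
  1-simplices (27): ab, ac, ae, af, ah, ai, bd, be, bf, bg, bh, cd, ce, cf, cg, ch, de, df, dh, di, eg, ei, fg, fi, gh, gi, hi
  2-simplices (18): abf, abh, ace, ach, aei, afi, bde, bdf, beg, bgh, cdf, cdh, ceg, cfg, dei, dhi, fgi, ghi

giving chain groups C_0 ≅ Z^9, C_1 ≅ Z^27, C_2 ≅ Z^18.

∂_1: C_1 → C_0 maps an edge to its endpoints' difference, ∂[p,q] = q − p. For instance
  ∂cf = f − c.
This gives a 9×27 integer matrix of rank 8; reducing to Smith normal form yields diagonal entries (1,1,1,1,1,1,1,1).

∂_2: C_2 → C_1 sends each 2-simplex [p,q,r] to [q,r] − [p,r] + [p,q]. For instance
  ∂abh = bh − ah + ab,
  ∂ach = ch − ah + ac.
This gives a 27×18 integer matrix of rank 17; reducing to Smith normal form yields diagonal entries (1,1,1,1,1,1,1,1,1,1,1,1,1,1,1,1,1).

Now H_k = ker ∂_k / im ∂_{k+1}, so:

  H_0: rank C_0 − rank ∂_1 = 9 − 8 = 1, and the invariant factors of ∂_1 are all 1, so H_0 ≅ Z.
  H_1: rank ker ∂_1 − rank ∂_2 = (27 − 8) − 17 = 2, and the invariant factors of ∂_2 are all 1, so H_1 ≅ Z^2.
  H_2: rank ker ∂_2 − rank ∂_3 = (18 − 17) − 0 = 1, and there is no ∂_3, so H_2 ≅ Z.

H_0 = Z,  H_1 = Z^2,  H_2 = Z.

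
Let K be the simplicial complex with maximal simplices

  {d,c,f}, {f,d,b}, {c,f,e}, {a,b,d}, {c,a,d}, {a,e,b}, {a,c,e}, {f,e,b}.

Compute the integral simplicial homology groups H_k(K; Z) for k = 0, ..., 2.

Fix the vertex order a < b < c < d < e < f and write every simplex with vertices in increasing order. Then dim K = 2 and the simplices of K are:

  0-simplices (6): a, b, c, d, e, f
  1-simplices (12): ab, ac, ad, ae, bd, be, bf, cd, ce, cf, df, ef
  2-simplices (8): abd, abe, acd, ace, bdf, bef, cdf, cef

so the chain groups are C_0 ≅ Z^6, C_1 ≅ Z^12, C_2 ≅ Z^8.

∂_1: C_1 → C_0 is given by ∂[p,q] = [q] − [p].
As a 6×12 matrix over Z this has rank 5, with invariant factors (1,1,1,1,1).

The boundary map ∂_2: C_2 → C_1 acts by ∂[p,q,r] = [q,r] − [p,r] + [p,q]. For instance
  ∂cef = ef − cf + ce,
  ∂ace = ce − ae + ac.
As a 12×8 matrix over Z this has rank 7, with invariant factors (1,1,1,1,1,1,1).

Reading off H_k = ker ∂_k / im ∂_{k+1}:

  H_0: rank C_0 − rank ∂_1 = 6 − 5 = 1, and the invariant factors of ∂_1 are all 1, so H_0 = Z.
  H_1: rank ker ∂_1 − rank ∂_2 = (12 − 5) − 7 = 0, and the invariant factors of ∂_2 are all 1, so H_1 = 0.
  H_2: rank ker ∂_2 − rank ∂_3 = (8 − 7) − 0 = 1, and there is no ∂_3, so H_2 = Z.

H_0 ≅ Z,  H_1 = 0,  H_2 ≅ Z.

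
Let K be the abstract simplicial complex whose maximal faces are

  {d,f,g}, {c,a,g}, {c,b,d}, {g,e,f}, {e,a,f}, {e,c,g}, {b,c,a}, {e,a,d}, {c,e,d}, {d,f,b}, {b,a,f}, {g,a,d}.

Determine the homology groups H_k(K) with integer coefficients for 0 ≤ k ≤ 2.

H_0 = Z,  H_1 = Z/2,  H_2 = 0.

K has 7 vertices, 18 edges, 12 triangles.
rank ∂_0 = 0, rank ∂_1 = 6 ⇒ b_0 = 7 − 0 − 6 = 1; all invariant factors of ∂_1 are 1 so no torsion. So H_0 ≅ Z.
rank ∂_1 = 6, rank ∂_2 = 12 ⇒ b_1 = 18 − 6 − 12 = 0; ∂_2 has invariant factor(s) [2] giving torsion. So H_1 ≅ Z/2.
rank ∂_2 = 12, rank ∂_3 = 0 ⇒ b_2 = 12 − 12 − 0 = 0. So H_2 ≅ 0.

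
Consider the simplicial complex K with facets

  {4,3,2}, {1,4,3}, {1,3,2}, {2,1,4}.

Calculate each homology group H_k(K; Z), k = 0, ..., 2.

H_0 = Z,  H_1 = 0,  H_2 = Z.

Fix the vertex order 1 < 2 < 3 < 4 and write every simplex with vertices in increasing order. Then dim K = 2 and the simplices of K are:

  0-simplices (4): [1], [2], [3], [4]
  1-simplices (6): [1,2], [1,3], [1,4], [2,3], [2,4], [3,4]
  2-simplices (4): [1,2,3], [1,2,4], [1,3,4], [2,3,4]

giving chain groups C_0 ≅ Z^4, C_1 ≅ Z^6, C_2 ≅ Z^4.

∂_1: C_1 → C_0 sends each edge [p,q] (with p < q) to q − p. For instance
  ∂[1,2] = [2] − [1].
As a 4×6 matrix over Z this has rank 3, with invariant factors (1,1,1).

∂_2: C_2 → C_1 acts by ∂[p,q,r] = [q,r] − [p,r] + [p,q]. For instance
  ∂[1,2,4] = [2,4] − [1,4] + [1,2],
  ∂[1,2,3] = [2,3] − [1,3] + [1,2].
The resulting 6×4 matrix has rank 3, and its Smith normal form has invariant factors (1,1,1).

Now H_k = ker ∂_k / im ∂_{k+1}, so:

  H_0: rank C_0 − rank ∂_1 = 4 − 3 = 1, and the invariant factors of ∂_1 are all 1, so H_0 ≅ Z.
  H_1: rank ker ∂_1 − rank ∂_2 = (6 − 3) − 3 = 0, and the invariant factors of ∂_2 are all 1, so H_1 ≅ 0.
  H_2: rank ker ∂_2 − rank ∂_3 = (4 − 3) − 0 = 1, and there is no ∂_3, so H_2 ≅ Z.

As a check, the Euler characteristic is 4 − 6 + 4 = 2, which agrees with 1 − 0 + 1 = 2.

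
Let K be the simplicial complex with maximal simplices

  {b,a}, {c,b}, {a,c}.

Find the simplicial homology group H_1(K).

H_1 = Z.

We work with the vertex ordering a < b < c. The simplices of K, each written with vertices in increasing order, are:

  0-simplices (3): a, b, c
  1-simplices (3): ab, ac, bc

giving chain groups C_0 ≅ Z^3, C_1 ≅ Z^3.

∂_1: C_1 → C_0 sends each edge [p,q] (with p < q) to q − p. For instance
  ∂bc = c − b.
The 3×3 boundary matrix has rank 2 and Smith normal form diag(1,1).

Computing H_k = (kernel of ∂_k) / (image of ∂_{k+1}):

  H_1: rank ker ∂_1 − rank ∂_2 = (3 − 2) − 0 = 1, and there is no ∂_2, so H_1 = Z.

(K is a triangulation of the circle S^1.)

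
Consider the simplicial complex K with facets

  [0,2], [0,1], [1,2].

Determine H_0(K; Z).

Order the vertices as 0 < 1 < 2. Listing each simplex with vertices in this order, K has dimension 1 with simplices:

  0-simplices (3): [0], [1], [2]
  1-simplices (3): [0,1], [0,2], [1,2]

Hence C_0 ≅ Z^3, C_1 ≅ Z^3.

The boundary map ∂_1: C_1 → C_0 maps an edge to its endpoints' difference, ∂[p,q] = q − p. For instance
  ∂[1,2] = [2] − [1].
The 3×3 boundary matrix has rank 2 and Smith normal form diag(1,1).

Now H_k = ker ∂_k / im ∂_{k+1}, so:

  H_0: rank C_0 − rank ∂_1 = 3 − 2 = 1, and the invariant factors of ∂_1 are all 1, so H_0 ≅ Z.

(K is a triangulation of the circle S^1.)

H_0 ≅ Z.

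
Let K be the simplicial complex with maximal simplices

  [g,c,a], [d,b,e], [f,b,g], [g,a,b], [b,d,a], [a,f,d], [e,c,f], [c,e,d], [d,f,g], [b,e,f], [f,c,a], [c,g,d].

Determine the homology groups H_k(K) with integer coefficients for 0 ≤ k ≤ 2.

H_0 ≅ Z,  H_1 ≅ Z/2Z,  H_2 = 0.

We work with the vertex ordering a < b < c < d < e < f < g. The simplices of K, each written with vertices in increasing order, are:

  0-simplices (7): a, b, c, d, e, f, g
  1-simplices (18): ab, ac, ad, af, ag, bd, be, bf, bg, cd, ce, cf, cg, de, df, dg, ef, fg
  2-simplices (12): abd, abg, acf, acg, adf, bde, bef, bfg, cde, cdg, cef, dfg

Hence C_0 ≅ Z^7, C_1 ≅ Z^18, C_2 ≅ Z^12.

The boundary map ∂_1: C_1 → C_0 is given by ∂[p,q] = [q] − [p].
This gives a 7×18 integer matrix of rank 6; reducing to Smith normal form yields diagonal entries (1,1,1,1,1,1).

The boundary map ∂_2: C_2 → C_1 sends each 2-simplex [p,q,r] to [q,r] − [p,r] + [p,q]. For instance
  ∂abd = bd − ad + ab,
  ∂bde = de − be + bd.
This gives a 18×12 integer matrix of rank 12; reducing to Smith normal form yields diagonal entries (1,1,1,1,1,1,1,1,1,1,1,2).

Reading off H_k = ker ∂_k / im ∂_{k+1}:

  H_0: rank C_0 − rank ∂_1 = 7 − 6 = 1, and the invariant factors of ∂_1 are all 1, so H_0 ≅ Z.
  H_1: rank ker ∂_1 − rank ∂_2 = (18 − 6) − 12 = 0, and ∂_2 has invariant factor 2 > 1, so H_1 ≅ Z/2Z.
  H_2: rank ker ∂_2 − rank ∂_3 = (12 − 12) − 0 = 0, and there is no ∂_3, so H_2 ≅ 0.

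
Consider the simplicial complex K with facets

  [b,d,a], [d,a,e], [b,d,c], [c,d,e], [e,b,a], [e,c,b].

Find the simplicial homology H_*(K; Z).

H_0 ≅ Z,  H_1 = 0,  H_2 ≅ Z.

Take the total order a < b < c < d < e on the vertex set. Then K (dimension 2) consists of the simplices:

  0-simplices (5): a, b, c, d, e
  1-simplices (9): ab, ad, ae, bc, bd, be, cd, ce, de
  2-simplices (6): abd, abe, ade, bcd, bce, cde

so the chain groups are C_0 ≅ Z^5, C_1 ≅ Z^9, C_2 ≅ Z^6.

∂_1: C_1 → C_0 sends each edge [p,q] (with p < q) to q − p.
The resulting 5×9 matrix has rank 4, and its Smith normal form has invariant factors (1,1,1,1).

Boundary ∂_2: C_2 → C_1 sends each 2-simplex [p,q,r] to [q,r] − [p,r] + [p,q]. For instance
  ∂abd = bd − ad + ab,
  ∂bcd = cd − bd + bc.
The 9×6 boundary matrix has rank 5 and Smith normal form diag(1,1,1,1,1).

Now H_k = ker ∂_k / im ∂_{k+1}, so:

  H_0: rank C_0 − rank ∂_1 = 5 − 4 = 1, and the invariant factors of ∂_1 are all 1, so H_0 = Z.
  H_1: rank ker ∂_1 − rank ∂_2 = (9 − 4) − 5 = 0, and the invariant factors of ∂_2 are all 1, so H_1 = 0.
  H_2: rank ker ∂_2 − rank ∂_3 = (6 − 5) − 0 = 1, and there is no ∂_3, so H_2 = Z.

As a check, the Euler characteristic is 5 − 9 + 6 = 2, which agrees with 1 − 0 + 1 = 2.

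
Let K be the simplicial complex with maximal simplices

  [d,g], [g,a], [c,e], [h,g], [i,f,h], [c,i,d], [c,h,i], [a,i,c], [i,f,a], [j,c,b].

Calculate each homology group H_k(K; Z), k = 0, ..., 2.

H_0 ≅ Z,  H_1 ≅ Z^2,  H_2 = 0.

We work with the vertex ordering a < b < c < d < e < f < g < h < i < j. The simplices of K, each written with vertices in increasing order, are:

  0-simplices (10): a, b, c, d, e, f, g, h, i, j
  1-simplices (17): ac, af, ag, ai, bc, bj, cd, ce, ch, ci, cj, dg, di, fh, fi, gh, hi
  2-simplices (6): aci, afi, bcj, cdi, chi, fhi

so the chain groups are C_0 ≅ Z^10, C_1 ≅ Z^17, C_2 ≅ Z^6.

The boundary map ∂_1: C_1 → C_0 sends each edge [p,q] (with p < q) to q − p. For instance
  ∂di = i − d.
This gives a 10×17 integer matrix of rank 9; reducing to Smith normal form yields diagonal entries (1,1,1,1,1,1,1,1,1).

The boundary map ∂_2: C_2 → C_1 maps a triangle to the signed sum of its edges. For instance
  ∂cdi = di − ci + cd,
  ∂bcj = cj − bj + bc.
The 17×6 boundary matrix has rank 6 and Smith normal form diag(1,1,1,1,1,1).

Now H_k = ker ∂_k / im ∂_{k+1}, so:

  H_0: rank C_0 − rank ∂_1 = 10 − 9 = 1, and the invariant factors of ∂_1 are all 1, so H_0 = Z.
  H_1: rank ker ∂_1 − rank ∂_2 = (17 − 9) − 6 = 2, and the invariant factors of ∂_2 are all 1, so H_1 = Z^2.
  H_2: rank ker ∂_2 − rank ∂_3 = (6 − 6) − 0 = 0, and there is no ∂_3, so H_2 = 0.

As a check, the Euler characteristic is 10 − 17 + 6 = -1, which agrees with 1 − 2 + 0 = -1.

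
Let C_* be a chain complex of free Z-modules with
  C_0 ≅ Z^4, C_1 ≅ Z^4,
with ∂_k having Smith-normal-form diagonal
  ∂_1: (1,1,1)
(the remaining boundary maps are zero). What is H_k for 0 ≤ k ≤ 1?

H_0: b_0 = 4 − 0 − 3 = 1; torsion from ∂_1 factors > 1: none. So H_0 ≅ Z.
H_1: b_1 = 4 − 3 − 0 = 1; torsion from ∂_2 factors > 1: none. So H_1 ≅ Z.

H_0 ≅ Z,  H_1 ≅ Z.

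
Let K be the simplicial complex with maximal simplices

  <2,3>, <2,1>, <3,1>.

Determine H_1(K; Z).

K has 3 vertices, 3 edges.
rank ∂_1 = 2, rank ∂_2 = 0 ⇒ b_1 = 3 − 2 − 0 = 1. So H_1 ≅ Z.

H_1 ≅ Z.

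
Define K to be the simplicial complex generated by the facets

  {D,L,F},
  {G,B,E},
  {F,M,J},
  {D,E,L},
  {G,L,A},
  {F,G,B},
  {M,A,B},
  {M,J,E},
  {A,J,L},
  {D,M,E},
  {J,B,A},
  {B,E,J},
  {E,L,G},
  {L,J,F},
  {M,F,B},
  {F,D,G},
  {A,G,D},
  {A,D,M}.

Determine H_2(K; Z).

H_2 ≅ 0.

Order the vertices as A < B < D < E < F < G < J < L < M. Listing each simplex with vertices in this order, K has dimension 2 with simplices:

  0-simplices (9): A, B, D, E, F, G, J, L, M
  1-simplices (27): AB, AD, AG, AJ, AL, AM, BE, BF, BG, BJ, BM, DE, DF, DG, DL, DM, EG, EJ, EL, EM, FG, FJ, FL, FM, GL, JL, JM
  2-simplices (18): ABJ, ABM, ADG, ADM, AGL, AJL, BEG, BEJ, BFG, BFM, DEL, DEM, DFG, DFL, EGL, EJM, FJL, FJM

so the chain groups are C_0 ≅ Z^9, C_1 ≅ Z^27, C_2 ≅ Z^18.

∂_1: C_1 → C_0 sends each edge [p,q] (with p < q) to q − p. For instance
  ∂EJ = J − E.
The 9×27 boundary matrix has rank 8 and Smith normal form diag(1,1,1,1,1,1,1,1).

Boundary ∂_2: C_2 → C_1 maps a triangle to the signed sum of its edges. For instance
  ∂ABM = BM − AM + AB,
  ∂EJM = JM − EM + EJ.
As a 27×18 matrix over Z this has rank 18, with invariant factors (1,1,1,1,1,1,1,1,1,1,1,1,1,1,1,1,1,2).

Computing H_k = (kernel of ∂_k) / (image of ∂_{k+1}):

  H_2: rank ker ∂_2 − rank ∂_3 = (18 − 18) − 0 = 0, and there is no ∂_3, so H_2 = 0.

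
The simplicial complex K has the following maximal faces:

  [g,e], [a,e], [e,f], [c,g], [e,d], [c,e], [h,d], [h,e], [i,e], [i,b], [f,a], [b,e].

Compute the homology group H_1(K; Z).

Take the total order a < b < c < d < e < f < g < h < i on the vertex set. Then K (dimension 1) consists of the simplices:

  0-simplices (9): a, b, c, d, e, f, g, h, i
  1-simplices (12): ae, af, be, bi, ce, cg, de, dh, ef, eg, eh, ei

giving chain groups C_0 ≅ Z^9, C_1 ≅ Z^12.

Boundary ∂_1: C_1 → C_0 sends each edge [p,q] (with p < q) to q − p.
The 9×12 boundary matrix has rank 8 and Smith normal form diag(1,1,1,1,1,1,1,1).

Reading off H_k = ker ∂_k / im ∂_{k+1}:

  H_1: rank ker ∂_1 − rank ∂_2 = (12 − 8) − 0 = 4, and there is no ∂_2, so H_1 ≅ Z^4.

(K is a triangulation of a wedge of 4 circles.)

H_1 ≅ Z^4.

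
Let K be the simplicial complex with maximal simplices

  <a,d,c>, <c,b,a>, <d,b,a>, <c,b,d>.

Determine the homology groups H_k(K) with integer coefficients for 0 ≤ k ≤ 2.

H_0 ≅ Z,  H_1 = 0,  H_2 ≅ Z.

We work with the vertex ordering a < b < c < d. The simplices of K, each written with vertices in increasing order, are:

  0-simplices (4): a, b, c, d
  1-simplices (6): ab, ac, ad, bc, bd, cd
  2-simplices (4): abc, abd, acd, bcd

so the chain groups are C_0 ≅ Z^4, C_1 ≅ Z^6, C_2 ≅ Z^4.

∂_1: C_1 → C_0 maps an edge to its endpoints' difference, ∂[p,q] = q − p.
As a 4×6 matrix over Z this has rank 3, with invariant factors (1,1,1).

∂_2: C_2 → C_1 maps a triangle to the signed sum of its edges. For instance
  ∂abd = bd − ad + ab,
  ∂acd = cd − ad + ac.
The 6×4 boundary matrix has rank 3 and Smith normal form diag(1,1,1).

Computing H_k = (kernel of ∂_k) / (image of ∂_{k+1}):

  H_0: rank C_0 − rank ∂_1 = 4 − 3 = 1, and the invariant factors of ∂_1 are all 1, so H_0 ≅ Z.
  H_1: rank ker ∂_1 − rank ∂_2 = (6 − 3) − 3 = 0, and the invariant factors of ∂_2 are all 1, so H_1 ≅ 0.
  H_2: rank ker ∂_2 − rank ∂_3 = (4 − 3) − 0 = 1, and there is no ∂_3, so H_2 ≅ Z.

(K is a triangulation of the 2-sphere S^2.)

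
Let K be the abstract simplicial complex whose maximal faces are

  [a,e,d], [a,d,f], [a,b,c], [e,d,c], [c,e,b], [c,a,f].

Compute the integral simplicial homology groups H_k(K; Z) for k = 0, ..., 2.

Order the vertices as a < b < c < d < e < f. Listing each simplex with vertices in this order, K has dimension 2 with simplices:

  0-simplices (6): a, b, c, d, e, f
  1-simplices (12): ab, ac, ad, ae, af, bc, be, cd, ce, cf, de, df
  2-simplices (6): abc, acf, ade, adf, bce, cde

so the chain groups are C_0 ≅ Z^6, C_1 ≅ Z^12, C_2 ≅ Z^6.

∂_1: C_1 → C_0 is given by ∂[p,q] = [q] − [p]. For instance
  ∂ce = e − c.
The resulting 6×12 matrix has rank 5, and its Smith normal form has invariant factors (1,1,1,1,1).

Boundary ∂_2: C_2 → C_1 maps a triangle to the signed sum of its edges. For instance
  ∂cde = de − ce + cd,
  ∂acf = cf − af + ac.
The resulting 12×6 matrix has rank 6, and its Smith normal form has invariant factors (1,1,1,1,1,1).

From H_k ≅ ker(∂_k) / im(∂_{k+1}) we obtain:

  H_0: rank C_0 − rank ∂_1 = 6 − 5 = 1, and the invariant factors of ∂_1 are all 1, so H_0 = Z.
  H_1: rank ker ∂_1 − rank ∂_2 = (12 − 5) − 6 = 1, and the invariant factors of ∂_2 are all 1, so H_1 = Z.
  H_2: rank ker ∂_2 − rank ∂_3 = (6 − 6) − 0 = 0, and there is no ∂_3, so H_2 = 0.

H_0 = Z,  H_1 = Z,  H_2 = 0.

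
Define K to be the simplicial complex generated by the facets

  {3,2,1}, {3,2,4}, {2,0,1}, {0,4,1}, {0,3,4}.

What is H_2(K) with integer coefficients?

H_2 = 0.

Order the vertices as 0 < 1 < 2 < 3 < 4. Listing each simplex with vertices in this order, K has dimension 2 with simplices:

  0-simplices (5): [0], [1], [2], [3], [4]
  1-simplices (10): [0,1], [0,2], [0,3], [0,4], [1,2], [1,3], [1,4], [2,3], [2,4], [3,4]
  2-simplices (5): [0,1,2], [0,1,4], [0,3,4], [1,2,3], [2,3,4]

so the chain groups are C_0 ≅ Z^5, C_1 ≅ Z^10, C_2 ≅ Z^5.

The boundary map ∂_1: C_1 → C_0 sends each edge [p,q] (with p < q) to q − p.
As a 5×10 matrix over Z this has rank 4, with invariant factors (1,1,1,1).

The boundary map ∂_2: C_2 → C_1 acts by ∂[p,q,r] = [q,r] − [p,r] + [p,q]. For instance
  ∂[0,3,4] = [3,4] − [0,4] + [0,3],
  ∂[1,2,3] = [2,3] − [1,3] + [1,2].
This gives a 10×5 integer matrix of rank 5; reducing to Smith normal form yields diagonal entries (1,1,1,1,1).

Now H_k = ker ∂_k / im ∂_{k+1}, so:

  H_2: rank ker ∂_2 − rank ∂_3 = (5 − 5) − 0 = 0, and there is no ∂_3, so H_2 = 0.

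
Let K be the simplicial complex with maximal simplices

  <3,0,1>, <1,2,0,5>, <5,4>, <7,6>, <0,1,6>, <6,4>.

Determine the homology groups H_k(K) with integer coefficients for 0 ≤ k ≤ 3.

Order the vertices as 0 < 1 < 2 < 3 < 4 < 5 < 6 < 7. Listing each simplex with vertices in this order, K has dimension 3 with simplices:

  0-simplices (8): [0], [1], [2], [3], [4], [5], [6], [7]
  1-simplices (13): [0,1], [0,2], [0,3], [0,5], [0,6], [1,2], [1,3], [1,5], [1,6], [2,5], [4,5], [4,6], [6,7]
  2-simplices (6): [0,1,2], [0,1,3], [0,1,5], [0,1,6], [0,2,5], [1,2,5]
  3-simplices (1): [0,1,2,5]

giving chain groups C_0 ≅ Z^8, C_1 ≅ Z^13, C_2 ≅ Z^6, C_3 ≅ Z^1.

∂_1: C_1 → C_0 maps an edge to its endpoints' difference, ∂[p,q] = q − p.
This gives a 8×13 integer matrix of rank 7; reducing to Smith normal form yields diagonal entries (1,1,1,1,1,1,1).

∂_2: C_2 → C_1 maps a triangle to the signed sum of its edges. For instance
  ∂[0,1,3] = [1,3] − [0,3] + [0,1],
  ∂[0,1,5] = [1,5] − [0,5] + [0,1].
The resulting 13×6 matrix has rank 5, and its Smith normal form has invariant factors (1,1,1,1,1).

∂_3: C_3 → C_2 sends each 3-simplex σ to the alternating sum Σ_i (−1)^i (σ with its i-th vertex removed). For instance
  ∂[0,1,2,5] = [1,2,5] − [0,2,5] + [0,1,5] − [0,1,2].
The resulting 6×1 matrix has rank 1, and its Smith normal form has invariant factors (1).

From H_k ≅ ker(∂_k) / im(∂_{k+1}) we obtain:

  H_0: rank C_0 − rank ∂_1 = 8 − 7 = 1, and the invariant factors of ∂_1 are all 1, so H_0 = Z.
  H_1: rank ker ∂_1 − rank ∂_2 = (13 − 7) − 5 = 1, and the invariant factors of ∂_2 are all 1, so H_1 = Z.
  H_2: rank ker ∂_2 − rank ∂_3 = (6 − 5) − 1 = 0, and the invariant factors of ∂_3 are all 1, so H_2 = 0.
  H_3: rank ker ∂_3 − rank ∂_4 = (1 − 1) − 0 = 0, and there is no ∂_4, so H_3 = 0.

H_0 ≅ Z,  H_1 ≅ Z,  H_2 = 0,  H_3 = 0.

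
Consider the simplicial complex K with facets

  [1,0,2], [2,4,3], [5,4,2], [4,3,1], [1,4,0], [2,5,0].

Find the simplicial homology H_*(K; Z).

H_0 ≅ Z,  H_1 ≅ Z,  H_2 = 0.

Take the total order 0 < 1 < 2 < 3 < 4 < 5 on the vertex set. Then K (dimension 2) consists of the simplices:

  0-simplices (6): [0], [1], [2], [3], [4], [5]
  1-simplices (12): [0,1], [0,2], [0,4], [0,5], [1,2], [1,3], [1,4], [2,3], [2,4], [2,5], [3,4], [4,5]
  2-simplices (6): [0,1,2], [0,1,4], [0,2,5], [1,3,4], [2,3,4], [2,4,5]

Hence C_0 ≅ Z^6, C_1 ≅ Z^12, C_2 ≅ Z^6.

The boundary map ∂_1: C_1 → C_0 maps an edge to its endpoints' difference, ∂[p,q] = q − p. For instance
  ∂[0,1] = [1] − [0].
This gives a 6×12 integer matrix of rank 5; reducing to Smith normal form yields diagonal entries (1,1,1,1,1).

Boundary ∂_2: C_2 → C_1 maps a triangle to the signed sum of its edges. For instance
  ∂[0,1,4] = [1,4] − [0,4] + [0,1],
  ∂[2,4,5] = [4,5] − [2,5] + [2,4].
This gives a 12×6 integer matrix of rank 6; reducing to Smith normal form yields diagonal entries (1,1,1,1,1,1).

Now H_k = ker ∂_k / im ∂_{k+1}, so:

  H_0: rank C_0 − rank ∂_1 = 6 − 5 = 1, and the invariant factors of ∂_1 are all 1, so H_0 ≅ Z.
  H_1: rank ker ∂_1 − rank ∂_2 = (12 − 5) − 6 = 1, and the invariant factors of ∂_2 are all 1, so H_1 ≅ Z.
  H_2: rank ker ∂_2 − rank ∂_3 = (6 − 6) − 0 = 0, and there is no ∂_3, so H_2 ≅ 0.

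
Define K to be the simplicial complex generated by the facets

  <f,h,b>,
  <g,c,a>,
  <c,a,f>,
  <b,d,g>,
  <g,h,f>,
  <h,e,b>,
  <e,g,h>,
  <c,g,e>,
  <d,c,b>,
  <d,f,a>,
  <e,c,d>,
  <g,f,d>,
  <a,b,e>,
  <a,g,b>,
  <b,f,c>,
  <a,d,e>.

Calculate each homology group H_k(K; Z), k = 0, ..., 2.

H_0 ≅ Z,  H_1 ≅ Z^2,  H_2 ≅ Z.

Fix the vertex order a < b < c < d < e < f < g < h and write every simplex with vertices in increasing order. Then dim K = 2 and the simplices of K are:

  0-simplices (8): a, b, c, d, e, f, g, h
  1-simplices (24): ab, ac, ad, ae, af, ag, bc, bd, be, bf, bg, bh, cd, ce, cf, cg, de, df, dg, eg, eh, fg, fh, gh
  2-simplices (16): abe, abg, acf, acg, ade, adf, bcd, bcf, bdg, beh, bfh, cde, ceg, dfg, egh, fgh

Hence C_0 ≅ Z^8, C_1 ≅ Z^24, C_2 ≅ Z^16.

Boundary ∂_1: C_1 → C_0 sends each edge [p,q] (with p < q) to q − p. For instance
  ∂ae = e − a.
The 8×24 boundary matrix has rank 7 and Smith normal form diag(1,1,1,1,1,1,1).

Boundary ∂_2: C_2 → C_1 sends each 2-simplex [p,q,r] to [q,r] − [p,r] + [p,q]. For instance
  ∂fgh = gh − fh + fg,
  ∂egh = gh − eh + eg.
This gives a 24×16 integer matrix of rank 15; reducing to Smith normal form yields diagonal entries (1,1,1,1,1,1,1,1,1,1,1,1,1,1,1).

Now H_k = ker ∂_k / im ∂_{k+1}, so:

  H_0: rank C_0 − rank ∂_1 = 8 − 7 = 1, and the invariant factors of ∂_1 are all 1, so H_0 ≅ Z.
  H_1: rank ker ∂_1 − rank ∂_2 = (24 − 7) − 15 = 2, and the invariant factors of ∂_2 are all 1, so H_1 ≅ Z^2.
  H_2: rank ker ∂_2 − rank ∂_3 = (16 − 15) − 0 = 1, and there is no ∂_3, so H_2 ≅ Z.

As a check, the Euler characteristic is 8 − 24 + 16 = 0, which agrees with 1 − 2 + 1 = 0.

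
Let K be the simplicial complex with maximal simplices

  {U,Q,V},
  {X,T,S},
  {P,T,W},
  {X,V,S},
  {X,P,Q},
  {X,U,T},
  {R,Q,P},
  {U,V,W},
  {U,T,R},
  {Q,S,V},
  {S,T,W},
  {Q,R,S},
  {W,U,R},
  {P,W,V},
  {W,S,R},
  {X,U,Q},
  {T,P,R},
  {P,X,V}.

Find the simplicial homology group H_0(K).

Order the vertices as P < Q < R < S < T < U < V < W < X. Listing each simplex with vertices in this order, K has dimension 2 with simplices:

  0-simplices (9): P, Q, R, S, T, U, V, W, X
  1-simplices (27): PQ, PR, PT, PV, PW, PX, QR, QS, QU, QV, QX, RS, RT, RU, RW, ST, SV, SW, SX, TU, TW, TX, UV, UW, UX, VW, VX
  2-simplices (18): PQR, PQX, PRT, PTW, PVW, PVX, QRS, QSV, QUV, QUX, RSW, RTU, RUW, STW, STX, SVX, TUX, UVW

Hence C_0 ≅ Z^9, C_1 ≅ Z^27, C_2 ≅ Z^18.

∂_1: C_1 → C_0 sends each edge [p,q] (with p < q) to q − p. For instance
  ∂QV = V − Q.
As a 9×27 matrix over Z this has rank 8, with invariant factors (1,1,1,1,1,1,1,1).

The boundary map ∂_2: C_2 → C_1 maps a triangle to the signed sum of its edges. For instance
  ∂PTW = TW − PW + PT,
  ∂PVW = VW − PW + PV.
As a 27×18 matrix over Z this has rank 18, with invariant factors (1,1,1,1,1,1,1,1,1,1,1,1,1,1,1,1,1,2).

Reading off H_k = ker ∂_k / im ∂_{k+1}:

  H_0: rank C_0 − rank ∂_1 = 9 − 8 = 1, and the invariant factors of ∂_1 are all 1, so H_0 ≅ Z.

H_0 = Z.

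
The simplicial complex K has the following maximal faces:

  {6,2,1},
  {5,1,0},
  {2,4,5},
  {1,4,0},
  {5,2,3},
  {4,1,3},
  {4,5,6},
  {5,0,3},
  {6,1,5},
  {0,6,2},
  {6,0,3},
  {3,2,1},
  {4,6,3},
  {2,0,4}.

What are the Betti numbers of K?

Fix the vertex order 0 < 1 < 2 < 3 < 4 < 5 < 6 and write every simplex with vertices in increasing order. Then dim K = 2 and the simplices of K are:

  0-simplices (7): [0], [1], [2], [3], [4], [5], [6]
  1-simplices (21): [0,1], [0,2], [0,3], [0,4], [0,5], [0,6], [1,2], [1,3], [1,4], [1,5], [1,6], [2,3], [2,4], [2,5], [2,6], [3,4], [3,5], [3,6], [4,5], [4,6], [5,6]
  2-simplices (14): [0,1,4], [0,1,5], [0,2,4], [0,2,6], [0,3,5], [0,3,6], [1,2,3], [1,2,6], [1,3,4], [1,5,6], [2,3,5], [2,4,5], [3,4,6], [4,5,6]

so the chain groups are C_0 ≅ Z^7, C_1 ≅ Z^21, C_2 ≅ Z^14.

∂_1: C_1 → C_0 sends each edge [p,q] (with p < q) to q − p.
The resulting 7×21 matrix has rank 6, and its Smith normal form has invariant factors (1,1,1,1,1,1).

Boundary ∂_2: C_2 → C_1 maps a triangle to the signed sum of its edges. For instance
  ∂[0,3,5] = [3,5] − [0,5] + [0,3],
  ∂[1,2,6] = [2,6] − [1,6] + [1,2].
This gives a 21×14 integer matrix of rank 13; reducing to Smith normal form yields diagonal entries (1,1,1,1,1,1,1,1,1,1,1,1,1).

Reading off H_k = ker ∂_k / im ∂_{k+1}:

  H_0: rank C_0 − rank ∂_1 = 7 − 6 = 1, and the invariant factors of ∂_1 are all 1, so H_0 = Z.
  H_1: rank ker ∂_1 − rank ∂_2 = (21 − 6) − 13 = 2, and the invariant factors of ∂_2 are all 1, so H_1 = Z^2.
  H_2: rank ker ∂_2 − rank ∂_3 = (14 − 13) − 0 = 1, and there is no ∂_3, so H_2 = Z.

(K is a triangulation of the torus T^2.)

Hence the Betti numbers are b_0 = 1, b_1 = 2, b_2 = 1.

b_0 = 1, b_1 = 2, b_2 = 1.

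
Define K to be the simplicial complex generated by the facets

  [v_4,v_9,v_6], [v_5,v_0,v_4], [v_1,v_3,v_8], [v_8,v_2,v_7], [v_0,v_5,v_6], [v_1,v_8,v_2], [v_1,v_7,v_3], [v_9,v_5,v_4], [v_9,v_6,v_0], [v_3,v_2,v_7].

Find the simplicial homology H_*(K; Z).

Order the vertices as v_0 < v_1 < v_2 < v_3 < v_4 < v_5 < v_6 < v_7 < v_8 < v_9. Listing each simplex with vertices in this order, K has dimension 2 with simplices:

  0-simplices (10): [v_0], [v_1], [v_2], [v_3], [v_4], [v_5], [v_6], [v_7], [v_8], [v_9]
  1-simplices (20): (20 of them)
  2-simplices (10): [v_0,v_4,v_5], [v_0,v_5,v_6], [v_0,v_6,v_9], [v_1,v_2,v_8], [v_1,v_3,v_7], [v_1,v_3,v_8], [v_2,v_3,v_7], [v_2,v_7,v_8], [v_4,v_5,v_9], [v_4,v_6,v_9]

so the chain groups are C_0 ≅ Z^10, C_1 ≅ Z^20, C_2 ≅ Z^10.

∂_1: C_1 → C_0 sends each edge [p,q] (with p < q) to q − p. For instance
  ∂[v_2,v_3] = [v_3] − [v_2].
As a 10×20 matrix over Z this has rank 8, with invariant factors (1,1,1,1,1,1,1,1).

Boundary ∂_2: C_2 → C_1 acts by ∂[p,q,r] = [q,r] − [p,r] + [p,q]. For instance
  ∂[v_1,v_3,v_8] = [v_3,v_8] − [v_1,v_8] + [v_1,v_3],
  ∂[v_0,v_5,v_6] = [v_5,v_6] − [v_0,v_6] + [v_0,v_5].
As a 20×10 matrix over Z this has rank 10, with invariant factors (1,1,1,1,1,1,1,1,1,1).

Now H_k = ker ∂_k / im ∂_{k+1}, so:

  H_0: rank C_0 − rank ∂_1 = 10 − 8 = 2, and the invariant factors of ∂_1 are all 1, so H_0 ≅ Z^2.
  H_1: rank ker ∂_1 − rank ∂_2 = (20 − 8) − 10 = 2, and the invariant factors of ∂_2 are all 1, so H_1 ≅ Z^2.
  H_2: rank ker ∂_2 − rank ∂_3 = (10 − 10) − 0 = 0, and there is no ∂_3, so H_2 ≅ 0.

H_0 = Z^2,  H_1 = Z^2,  H_2 = 0.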